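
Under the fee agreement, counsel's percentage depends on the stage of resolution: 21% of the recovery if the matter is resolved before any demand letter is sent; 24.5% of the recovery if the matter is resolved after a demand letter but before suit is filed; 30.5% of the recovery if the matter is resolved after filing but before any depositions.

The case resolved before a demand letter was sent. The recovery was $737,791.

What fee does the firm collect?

The matter resolved before a demand letter was sent, so the 21% rate applies.
$737,791 × 21% = $154,936.11

$154,936.11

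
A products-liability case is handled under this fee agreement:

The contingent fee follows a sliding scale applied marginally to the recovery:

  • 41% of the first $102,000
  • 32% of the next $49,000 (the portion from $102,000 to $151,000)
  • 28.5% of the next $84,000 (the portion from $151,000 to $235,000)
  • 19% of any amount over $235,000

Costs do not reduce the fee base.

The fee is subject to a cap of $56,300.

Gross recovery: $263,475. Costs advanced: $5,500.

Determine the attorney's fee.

$56,300.00

Fee base is the gross recovery, $263,475; costs are reimbursed separately.
First $102,000 at 41% = $41,820.00
Next $49,000 at 32% = $15,680.00
Next $84,000 at 28.5% = $23,940.00
Remaining $28,475 at 19% = $5,410.25
Fee: $41,820.00 + $15,680.00 + $23,940.00 + $5,410.25 = $86,850.25
$86,850.25 exceeds the $56,300 cap, so the fee is capped at $56,300.00.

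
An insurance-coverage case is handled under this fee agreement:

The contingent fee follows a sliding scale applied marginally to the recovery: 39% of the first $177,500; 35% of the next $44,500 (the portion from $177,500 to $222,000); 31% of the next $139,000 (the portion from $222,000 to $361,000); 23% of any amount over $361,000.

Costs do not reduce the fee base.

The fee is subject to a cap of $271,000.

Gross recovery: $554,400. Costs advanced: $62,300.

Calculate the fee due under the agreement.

Fee base is the gross recovery, $554,400; costs are reimbursed separately.
First $177,500 at 39% = $69,225.00
Next $44,500 at 35% = $15,575.00
Next $139,000 at 31% = $43,090.00
Remaining $193,400 at 23% = $44,482.00
Fee: $69,225.00 + $15,575.00 + $43,090.00 + $44,482.00 = $172,372.00
$172,372.00 is under the $271,000 cap.

$172,372.00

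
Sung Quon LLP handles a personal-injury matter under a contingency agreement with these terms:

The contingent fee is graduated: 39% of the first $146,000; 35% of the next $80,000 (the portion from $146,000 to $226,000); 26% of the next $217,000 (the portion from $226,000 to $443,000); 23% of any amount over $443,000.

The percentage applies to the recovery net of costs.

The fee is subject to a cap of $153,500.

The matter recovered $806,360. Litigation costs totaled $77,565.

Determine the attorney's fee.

$153,500.00

Fee base (net of costs): $806,360 − $77,565 = $728,795
First $146,000 at 39% = $56,940.00
Next $80,000 at 35% = $28,000.00
Next $217,000 at 26% = $56,420.00
Remaining $285,795 at 23% = $65,732.85
Fee: $56,940.00 + $28,000.00 + $56,420.00 + $65,732.85 = $207,092.85
$207,092.85 exceeds the $153,500 cap, so the fee is capped at $153,500.00.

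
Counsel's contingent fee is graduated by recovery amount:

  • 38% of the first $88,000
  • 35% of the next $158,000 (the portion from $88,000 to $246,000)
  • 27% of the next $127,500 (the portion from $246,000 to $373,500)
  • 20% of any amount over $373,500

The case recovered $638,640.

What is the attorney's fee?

$176,193.00

First $88,000 at 38% = $33,440.00
Next $158,000 at 35% = $55,300.00
Next $127,500 at 27% = $34,425.00
Remaining $265,140 at 20% = $53,028.00
Fee: $33,440.00 + $55,300.00 + $34,425.00 + $53,028.00 = $176,193.00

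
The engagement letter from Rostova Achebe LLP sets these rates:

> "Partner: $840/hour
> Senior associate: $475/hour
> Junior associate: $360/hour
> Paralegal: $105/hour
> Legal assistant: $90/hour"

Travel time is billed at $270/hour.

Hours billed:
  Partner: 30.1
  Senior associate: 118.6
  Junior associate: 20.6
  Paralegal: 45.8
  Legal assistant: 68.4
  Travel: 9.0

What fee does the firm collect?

Partner: 30.1 × $840 = $25,284.00
Senior associate: 118.6 × $475 = $56,335.00
Junior associate: 20.6 × $360 = $7,416.00
Paralegal: 45.8 × $105 = $4,809.00
Legal assistant: 68.4 × $90 = $6,156.00
Subtotal: $25,284.00 + $56,335.00 + $7,416.00 + $4,809.00 + $6,156.00 = $100,000.00
Travel: 9.0 × $270 = $2,430.00
Total: $100,000.00 + $2,430.00 = $102,430.00

$102,430.00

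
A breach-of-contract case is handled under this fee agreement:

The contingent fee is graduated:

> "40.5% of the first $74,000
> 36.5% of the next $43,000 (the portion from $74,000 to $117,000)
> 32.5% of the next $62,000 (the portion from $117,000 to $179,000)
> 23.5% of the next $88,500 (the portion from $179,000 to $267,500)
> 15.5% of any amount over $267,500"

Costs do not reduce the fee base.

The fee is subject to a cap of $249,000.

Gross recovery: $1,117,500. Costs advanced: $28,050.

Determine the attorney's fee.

$218,362.50

Fee base is the gross recovery, $1,117,500; costs are reimbursed separately.
First $74,000 at 40.5% = $29,970.00
Next $43,000 at 36.5% = $15,695.00
Next $62,000 at 32.5% = $20,150.00
Next $88,500 at 23.5% = $20,797.50
Remaining $850,000 at 15.5% = $131,750.00
Fee: $29,970.00 + $15,695.00 + $20,150.00 + $20,797.50 + $131,750.00 = $218,362.50
$218,362.50 is under the $249,000 cap.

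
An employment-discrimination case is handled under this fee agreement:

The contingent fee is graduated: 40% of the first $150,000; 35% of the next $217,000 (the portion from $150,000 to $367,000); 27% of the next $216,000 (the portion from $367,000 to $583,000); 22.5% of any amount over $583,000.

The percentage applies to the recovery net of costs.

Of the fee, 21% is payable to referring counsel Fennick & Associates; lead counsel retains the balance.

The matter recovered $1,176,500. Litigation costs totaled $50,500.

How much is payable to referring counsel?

Fee base (net of costs): $1,176,500 − $50,500 = $1,126,000
First $150,000 at 40% = $60,000.00
Next $217,000 at 35% = $75,950.00
Next $216,000 at 27% = $58,320.00
Remaining $543,000 at 22.5% = $122,175.00
Fee: $60,000.00 + $75,950.00 + $58,320.00 + $122,175.00 = $316,445.00
Referral share: 21% of $316,445.00 = $66,453.45; lead counsel retains $316,445.00 − $66,453.45 = $249,991.55.

$66,453.45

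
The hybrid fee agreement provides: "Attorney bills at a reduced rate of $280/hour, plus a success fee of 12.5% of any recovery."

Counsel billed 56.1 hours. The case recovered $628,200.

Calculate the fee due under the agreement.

Hourly: 56.1 × $280 = $15,708.00
Success fee: 12.5% of $628,200 = $78,525.00
Total: $15,708.00 + $78,525.00 = $94,233.00

$94,233.00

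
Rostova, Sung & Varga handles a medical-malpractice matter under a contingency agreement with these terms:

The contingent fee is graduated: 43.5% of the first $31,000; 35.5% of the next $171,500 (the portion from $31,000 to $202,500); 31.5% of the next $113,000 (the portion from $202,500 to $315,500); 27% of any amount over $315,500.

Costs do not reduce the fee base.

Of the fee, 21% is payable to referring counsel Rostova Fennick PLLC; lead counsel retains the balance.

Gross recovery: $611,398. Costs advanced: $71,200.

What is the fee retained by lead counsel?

$149,985.42

Fee base is the gross recovery, $611,398; costs are reimbursed separately.
First $31,000 at 43.5% = $13,485.00
Next $171,500 at 35.5% = $60,882.50
Next $113,000 at 31.5% = $35,595.00
Remaining $295,898 at 27% = $79,892.46
Fee: $13,485.00 + $60,882.50 + $35,595.00 + $79,892.46 = $189,854.96
Referral share: 21% of $189,854.96 = $39,869.54; lead counsel retains $189,854.96 − $39,869.54 = $149,985.42.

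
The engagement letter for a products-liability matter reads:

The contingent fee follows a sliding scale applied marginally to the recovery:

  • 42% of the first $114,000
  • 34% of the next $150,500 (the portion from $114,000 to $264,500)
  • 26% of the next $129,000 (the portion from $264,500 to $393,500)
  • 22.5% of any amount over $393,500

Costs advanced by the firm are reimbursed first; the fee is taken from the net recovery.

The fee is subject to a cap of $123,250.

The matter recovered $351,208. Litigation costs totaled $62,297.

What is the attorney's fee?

Fee base (net of costs): $351,208 − $62,297 = $288,911
First $114,000 at 42% = $47,880.00
Next $150,500 at 34% = $51,170.00
Remaining $24,411 at 26% = $6,346.86
Fee: $47,880.00 + $51,170.00 + $6,346.86 = $105,396.86
$105,396.86 is under the $123,250 cap.

$105,396.86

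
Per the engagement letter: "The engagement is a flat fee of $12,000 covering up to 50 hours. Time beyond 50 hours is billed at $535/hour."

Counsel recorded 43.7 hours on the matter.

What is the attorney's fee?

$12,000.00

43.7 hours is within the 50-hour scope; only the flat fee applies.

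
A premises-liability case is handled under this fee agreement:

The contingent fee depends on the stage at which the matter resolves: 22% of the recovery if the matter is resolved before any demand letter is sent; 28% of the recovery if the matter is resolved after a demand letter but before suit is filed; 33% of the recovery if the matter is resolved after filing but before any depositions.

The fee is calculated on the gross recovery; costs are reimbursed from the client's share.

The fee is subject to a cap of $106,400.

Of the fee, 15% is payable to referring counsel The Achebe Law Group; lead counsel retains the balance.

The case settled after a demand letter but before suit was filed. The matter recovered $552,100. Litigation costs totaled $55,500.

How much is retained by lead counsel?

Fee base is the gross recovery, $552,100; costs are reimbursed separately.
The matter settled after a demand letter but before suit was filed, so the 28% rate applies.
$552,100 × 28% = $154,588.00
$154,588.00 exceeds the $106,400 cap, so the fee is capped at $106,400.00.
Referral share: 15% of $106,400.00 = $15,960.00; lead counsel retains $106,400.00 − $15,960.00 = $90,440.00.

$90,440.00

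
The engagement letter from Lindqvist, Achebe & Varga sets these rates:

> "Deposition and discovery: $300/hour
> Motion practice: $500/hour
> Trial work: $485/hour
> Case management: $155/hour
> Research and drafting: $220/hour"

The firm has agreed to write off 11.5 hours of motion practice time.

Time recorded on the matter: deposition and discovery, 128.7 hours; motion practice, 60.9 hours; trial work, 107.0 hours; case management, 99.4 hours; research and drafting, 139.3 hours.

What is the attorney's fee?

Deposition and discovery: 128.7 × $300 = $38,610.00
Motion practice: 60.9 × $500 = $30,450.00
Trial work: 107.0 × $485 = $51,895.00
Case management: 99.4 × $155 = $15,407.00
Research and drafting: 139.3 × $220 = $30,646.00
Subtotal: $167,008.00
Write-off: 11.5 × $500 = $5,750.00
Total: $167,008.00 − $5,750.00 = $161,258.00

$161,258.00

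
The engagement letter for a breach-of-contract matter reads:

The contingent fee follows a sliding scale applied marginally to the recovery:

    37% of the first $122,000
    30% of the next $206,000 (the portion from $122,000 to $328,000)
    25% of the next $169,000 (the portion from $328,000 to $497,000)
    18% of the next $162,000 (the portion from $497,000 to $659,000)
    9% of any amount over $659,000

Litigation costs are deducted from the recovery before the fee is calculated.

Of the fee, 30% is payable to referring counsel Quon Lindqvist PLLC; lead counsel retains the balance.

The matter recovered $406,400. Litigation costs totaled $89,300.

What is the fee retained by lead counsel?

Fee base (net of costs): $406,400 − $89,300 = $317,100
First $122,000 at 37% = $45,140.00
Remaining $195,100 at 30% = $58,530.00
Fee: $45,140.00 + $58,530.00 = $103,670.00
Referral share: 30% of $103,670.00 = $31,101.00; lead counsel retains $103,670.00 − $31,101.00 = $72,569.00.

$72,569.00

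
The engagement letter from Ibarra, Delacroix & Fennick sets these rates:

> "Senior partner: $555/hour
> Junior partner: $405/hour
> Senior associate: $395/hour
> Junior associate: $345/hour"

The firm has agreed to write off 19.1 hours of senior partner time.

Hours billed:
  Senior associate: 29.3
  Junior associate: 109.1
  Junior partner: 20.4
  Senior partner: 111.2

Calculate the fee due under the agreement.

$108,590.50

Senior partner: 111.2 × $555 = $61,716.00
Junior partner: 20.4 × $405 = $8,262.00
Senior associate: 29.3 × $395 = $11,573.50
Junior associate: 109.1 × $345 = $37,639.50
Subtotal: $119,191.00
Write-off: 19.1 × $555 = $10,600.50
Total: $119,191.00 − $10,600.50 = $108,590.50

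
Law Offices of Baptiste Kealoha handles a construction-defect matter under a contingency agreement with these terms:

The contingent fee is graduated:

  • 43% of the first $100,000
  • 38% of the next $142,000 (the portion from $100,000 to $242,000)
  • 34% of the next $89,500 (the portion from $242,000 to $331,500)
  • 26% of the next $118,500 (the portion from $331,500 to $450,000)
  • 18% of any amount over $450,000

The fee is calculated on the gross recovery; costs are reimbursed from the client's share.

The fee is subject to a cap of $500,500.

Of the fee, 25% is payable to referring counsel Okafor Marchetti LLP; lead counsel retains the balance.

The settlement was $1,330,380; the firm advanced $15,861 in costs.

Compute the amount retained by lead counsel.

Fee base is the gross recovery, $1,330,380; costs are reimbursed separately.
First $100,000 at 43% = $43,000.00
Next $142,000 at 38% = $53,960.00
Next $89,500 at 34% = $30,430.00
Next $118,500 at 26% = $30,810.00
Remaining $880,380 at 18% = $158,468.40
Fee: $43,000.00 + $53,960.00 + $30,430.00 + $30,810.00 + $158,468.40 = $316,668.40
$316,668.40 is under the $500,500 cap.
Referral share: 25% of $316,668.40 = $79,167.10; lead counsel retains $316,668.40 − $79,167.10 = $237,501.30.

$237,501.30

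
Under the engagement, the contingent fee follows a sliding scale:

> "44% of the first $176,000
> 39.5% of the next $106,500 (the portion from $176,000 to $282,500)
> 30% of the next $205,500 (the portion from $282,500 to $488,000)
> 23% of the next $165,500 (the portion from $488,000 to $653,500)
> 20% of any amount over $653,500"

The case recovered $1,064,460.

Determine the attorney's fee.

$301,414.50

First $176,000 at 44% = $77,440.00
Next $106,500 at 39.5% = $42,067.50
Next $205,500 at 30% = $61,650.00
Next $165,500 at 23% = $38,065.00
Remaining $410,960 at 20% = $82,192.00
Fee: $77,440.00 + $42,067.50 + $61,650.00 + $38,065.00 + $82,192.00 = $301,414.50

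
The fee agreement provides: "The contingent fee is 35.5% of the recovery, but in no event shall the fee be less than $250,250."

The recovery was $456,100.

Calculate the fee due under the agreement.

35.5% of $456,100 = $161,915.50
That is below the $250,250 minimum, so the minimum applies.

$250,250.00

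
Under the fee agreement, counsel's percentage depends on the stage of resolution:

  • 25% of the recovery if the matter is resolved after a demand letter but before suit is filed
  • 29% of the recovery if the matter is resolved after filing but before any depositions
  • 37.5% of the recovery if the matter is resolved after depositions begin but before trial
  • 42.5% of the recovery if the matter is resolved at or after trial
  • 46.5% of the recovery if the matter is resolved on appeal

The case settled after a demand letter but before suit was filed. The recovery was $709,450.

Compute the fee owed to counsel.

The matter settled after a demand letter but before suit was filed, so the 25% rate applies.
$709,450 × 25% = $177,362.50

$177,362.50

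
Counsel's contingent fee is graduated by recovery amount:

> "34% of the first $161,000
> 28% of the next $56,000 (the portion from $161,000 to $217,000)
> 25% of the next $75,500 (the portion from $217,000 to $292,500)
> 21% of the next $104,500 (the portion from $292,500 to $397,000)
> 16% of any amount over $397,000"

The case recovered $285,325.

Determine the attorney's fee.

$87,501.25

First $161,000 at 34% = $54,740.00
Next $56,000 at 28% = $15,680.00
Remaining $68,325 at 25% = $17,081.25
Fee: $54,740.00 + $15,680.00 + $17,081.25 = $87,501.25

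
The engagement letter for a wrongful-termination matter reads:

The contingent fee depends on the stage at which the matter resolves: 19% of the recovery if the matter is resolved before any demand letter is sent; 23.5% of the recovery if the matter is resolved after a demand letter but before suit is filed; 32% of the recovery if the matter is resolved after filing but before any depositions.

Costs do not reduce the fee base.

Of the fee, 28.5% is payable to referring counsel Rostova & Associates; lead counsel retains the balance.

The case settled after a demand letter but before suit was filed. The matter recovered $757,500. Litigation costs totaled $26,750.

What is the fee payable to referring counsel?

$50,733.56

Fee base is the gross recovery, $757,500; costs are reimbursed separately.
The matter settled after a demand letter but before suit was filed, so the 23.5% rate applies.
$757,500 × 23.5% = $178,012.50
Referral share: 28.5% of $178,012.50 = $50,733.56; lead counsel retains $178,012.50 − $50,733.56 = $127,278.94.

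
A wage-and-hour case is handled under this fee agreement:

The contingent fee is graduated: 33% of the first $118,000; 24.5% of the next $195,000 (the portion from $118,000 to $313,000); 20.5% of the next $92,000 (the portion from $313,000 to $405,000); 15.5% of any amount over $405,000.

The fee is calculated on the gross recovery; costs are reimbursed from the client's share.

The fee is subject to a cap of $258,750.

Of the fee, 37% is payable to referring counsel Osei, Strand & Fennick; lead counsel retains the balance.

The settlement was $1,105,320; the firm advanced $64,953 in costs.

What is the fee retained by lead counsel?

$134,898.50

Fee base is the gross recovery, $1,105,320; costs are reimbursed separately.
First $118,000 at 33% = $38,940.00
Next $195,000 at 24.5% = $47,775.00
Next $92,000 at 20.5% = $18,860.00
Remaining $700,320 at 15.5% = $108,549.60
Fee: $38,940.00 + $47,775.00 + $18,860.00 + $108,549.60 = $214,124.60
$214,124.60 is under the $258,750 cap.
Referral share: 37% of $214,124.60 = $79,226.10; lead counsel retains $214,124.60 − $79,226.10 = $134,898.50.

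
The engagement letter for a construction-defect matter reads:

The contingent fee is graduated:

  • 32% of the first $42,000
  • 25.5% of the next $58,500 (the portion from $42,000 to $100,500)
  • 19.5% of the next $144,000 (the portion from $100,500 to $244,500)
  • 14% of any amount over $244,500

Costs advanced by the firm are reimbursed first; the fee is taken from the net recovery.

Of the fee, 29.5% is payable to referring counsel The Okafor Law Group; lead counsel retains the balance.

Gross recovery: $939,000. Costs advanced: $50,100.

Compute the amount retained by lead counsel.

$103,390.72

Fee base (net of costs): $939,000 − $50,100 = $888,900
First $42,000 at 32% = $13,440.00
Next $58,500 at 25.5% = $14,917.50
Next $144,000 at 19.5% = $28,080.00
Remaining $644,400 at 14% = $90,216.00
Fee: $13,440.00 + $14,917.50 + $28,080.00 + $90,216.00 = $146,653.50
Referral share: 29.5% of $146,653.50 = $43,262.78; lead counsel retains $146,653.50 − $43,262.78 = $103,390.72.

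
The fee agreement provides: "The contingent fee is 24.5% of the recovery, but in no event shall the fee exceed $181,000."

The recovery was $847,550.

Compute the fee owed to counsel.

24.5% of $847,550 = $207,649.75
That exceeds the $181,000 cap, so the fee is capped at $181,000.

$181,000.00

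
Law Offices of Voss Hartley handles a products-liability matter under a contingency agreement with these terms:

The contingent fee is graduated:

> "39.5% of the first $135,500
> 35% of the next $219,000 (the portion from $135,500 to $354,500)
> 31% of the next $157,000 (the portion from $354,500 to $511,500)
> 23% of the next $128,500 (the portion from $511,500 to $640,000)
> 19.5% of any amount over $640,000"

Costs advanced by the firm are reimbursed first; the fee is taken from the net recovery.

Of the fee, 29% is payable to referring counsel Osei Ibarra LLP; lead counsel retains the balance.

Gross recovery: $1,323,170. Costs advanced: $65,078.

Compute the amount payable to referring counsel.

Fee base (net of costs): $1,323,170 − $65,078 = $1,258,092
First $135,500 at 39.5% = $53,522.50
Next $219,000 at 35% = $76,650.00
Next $157,000 at 31% = $48,670.00
Next $128,500 at 23% = $29,555.00
Remaining $618,092 at 19.5% = $120,527.94
Fee: $53,522.50 + $76,650.00 + $48,670.00 + $29,555.00 + $120,527.94 = $328,925.44
Referral share: 29% of $328,925.44 = $95,388.38; lead counsel retains $328,925.44 − $95,388.38 = $233,537.06.

$95,388.38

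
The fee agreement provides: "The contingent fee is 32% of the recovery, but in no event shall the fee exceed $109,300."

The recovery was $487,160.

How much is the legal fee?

32% of $487,160 = $155,891.20
That exceeds the $109,300 cap, so the fee is capped at $109,300.

$109,300.00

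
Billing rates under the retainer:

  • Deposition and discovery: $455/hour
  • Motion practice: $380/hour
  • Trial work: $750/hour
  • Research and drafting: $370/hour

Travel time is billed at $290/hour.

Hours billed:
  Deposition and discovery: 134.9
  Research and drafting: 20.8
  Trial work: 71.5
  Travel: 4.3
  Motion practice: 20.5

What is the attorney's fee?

Deposition and discovery: 134.9 × $455 = $61,379.50
Motion practice: 20.5 × $380 = $7,790.00
Trial work: 71.5 × $750 = $53,625.00
Research and drafting: 20.8 × $370 = $7,696.00
Subtotal: $61,379.50 + $7,790.00 + $53,625.00 + $7,696.00 = $130,490.50
Travel: 4.3 × $290 = $1,247.00
Total: $130,490.50 + $1,247.00 = $131,737.50

$131,737.50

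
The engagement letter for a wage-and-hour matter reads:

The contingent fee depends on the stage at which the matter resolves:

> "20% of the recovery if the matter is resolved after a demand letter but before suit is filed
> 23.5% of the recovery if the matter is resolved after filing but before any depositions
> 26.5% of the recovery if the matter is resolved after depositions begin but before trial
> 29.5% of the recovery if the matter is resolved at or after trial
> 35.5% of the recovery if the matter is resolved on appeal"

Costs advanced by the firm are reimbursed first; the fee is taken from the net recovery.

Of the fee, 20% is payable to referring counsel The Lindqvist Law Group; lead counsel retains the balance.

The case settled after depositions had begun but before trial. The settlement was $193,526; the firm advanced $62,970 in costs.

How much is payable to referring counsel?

Fee base (net of costs): $193,526 − $62,970 = $130,556
The matter settled after depositions had begun but before trial, so the 26.5% rate applies.
$130,556 × 26.5% = $34,597.34
Referral share: 20% of $34,597.34 = $6,919.47; lead counsel retains $34,597.34 − $6,919.47 = $27,677.87.

$6,919.47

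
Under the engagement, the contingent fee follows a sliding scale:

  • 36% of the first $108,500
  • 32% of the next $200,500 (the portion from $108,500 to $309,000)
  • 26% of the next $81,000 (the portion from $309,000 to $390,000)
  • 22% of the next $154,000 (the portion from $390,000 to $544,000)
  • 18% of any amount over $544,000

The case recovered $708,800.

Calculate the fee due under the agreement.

First $108,500 at 36% = $39,060.00
Next $200,500 at 32% = $64,160.00
Next $81,000 at 26% = $21,060.00
Next $154,000 at 22% = $33,880.00
Remaining $164,800 at 18% = $29,664.00
Fee: $39,060.00 + $64,160.00 + $21,060.00 + $33,880.00 + $29,664.00 = $187,824.00

$187,824.00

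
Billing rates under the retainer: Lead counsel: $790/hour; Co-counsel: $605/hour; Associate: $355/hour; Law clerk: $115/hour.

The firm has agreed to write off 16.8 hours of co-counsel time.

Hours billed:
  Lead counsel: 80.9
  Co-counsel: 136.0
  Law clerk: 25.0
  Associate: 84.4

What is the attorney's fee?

$168,864.00

Lead counsel: 80.9 × $790 = $63,911.00
Co-counsel: 136.0 × $605 = $82,280.00
Associate: 84.4 × $355 = $29,962.00
Law clerk: 25.0 × $115 = $2,875.00
Subtotal: $179,028.00
Write-off: 16.8 × $605 = $10,164.00
Total: $179,028.00 − $10,164.00 = $168,864.00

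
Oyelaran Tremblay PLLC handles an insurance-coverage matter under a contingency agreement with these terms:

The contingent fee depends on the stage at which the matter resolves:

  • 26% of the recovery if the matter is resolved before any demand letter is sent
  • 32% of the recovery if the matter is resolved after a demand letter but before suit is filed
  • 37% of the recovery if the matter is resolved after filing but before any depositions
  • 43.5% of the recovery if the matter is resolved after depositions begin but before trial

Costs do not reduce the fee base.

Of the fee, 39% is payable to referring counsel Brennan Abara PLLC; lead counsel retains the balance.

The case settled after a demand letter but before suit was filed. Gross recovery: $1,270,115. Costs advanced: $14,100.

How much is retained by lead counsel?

$247,926.45

Fee base is the gross recovery, $1,270,115; costs are reimbursed separately.
The matter settled after a demand letter but before suit was filed, so the 32% rate applies.
$1,270,115 × 32% = $406,436.80
Referral share: 39% of $406,436.80 = $158,510.35; lead counsel retains $406,436.80 − $158,510.35 = $247,926.45.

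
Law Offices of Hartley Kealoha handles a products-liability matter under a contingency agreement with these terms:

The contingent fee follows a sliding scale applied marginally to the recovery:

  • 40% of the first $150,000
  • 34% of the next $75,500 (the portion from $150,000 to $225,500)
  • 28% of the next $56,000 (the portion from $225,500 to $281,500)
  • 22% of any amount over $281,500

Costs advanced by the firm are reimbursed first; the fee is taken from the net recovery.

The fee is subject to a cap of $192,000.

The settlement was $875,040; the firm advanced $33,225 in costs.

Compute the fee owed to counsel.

$192,000.00

Fee base (net of costs): $875,040 − $33,225 = $841,815
First $150,000 at 40% = $60,000.00
Next $75,500 at 34% = $25,670.00
Next $56,000 at 28% = $15,680.00
Remaining $560,315 at 22% = $123,269.30
Fee: $60,000.00 + $25,670.00 + $15,680.00 + $123,269.30 = $224,619.30
$224,619.30 exceeds the $192,000 cap, so the fee is capped at $192,000.00.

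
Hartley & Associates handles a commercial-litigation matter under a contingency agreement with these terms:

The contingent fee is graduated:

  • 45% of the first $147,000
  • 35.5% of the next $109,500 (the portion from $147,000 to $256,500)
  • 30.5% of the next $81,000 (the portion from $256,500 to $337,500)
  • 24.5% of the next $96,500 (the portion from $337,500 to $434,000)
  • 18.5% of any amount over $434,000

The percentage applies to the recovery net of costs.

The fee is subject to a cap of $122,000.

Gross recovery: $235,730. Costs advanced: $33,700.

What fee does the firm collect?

$85,685.65

Fee base (net of costs): $235,730 − $33,700 = $202,030
First $147,000 at 45% = $66,150.00
Remaining $55,030 at 35.5% = $19,535.65
Fee: $66,150.00 + $19,535.65 = $85,685.65
$85,685.65 is under the $122,000 cap.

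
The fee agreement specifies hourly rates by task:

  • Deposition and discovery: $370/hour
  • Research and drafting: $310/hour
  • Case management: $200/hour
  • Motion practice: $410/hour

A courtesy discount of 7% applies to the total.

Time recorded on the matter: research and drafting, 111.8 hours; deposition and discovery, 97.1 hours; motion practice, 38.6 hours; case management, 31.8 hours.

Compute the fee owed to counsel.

Deposition and discovery: 97.1 × $370 = $35,927.00
Research and drafting: 111.8 × $310 = $34,658.00
Case management: 31.8 × $200 = $6,360.00
Motion practice: 38.6 × $410 = $15,826.00
Subtotal: $92,771.00
Less 7% discount: −$6,493.97
Total: $92,771.00 − $6,493.97 = $86,277.03

$86,277.03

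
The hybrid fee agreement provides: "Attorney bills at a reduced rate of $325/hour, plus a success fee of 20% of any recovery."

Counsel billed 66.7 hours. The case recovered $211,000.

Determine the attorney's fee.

Hourly: 66.7 × $325 = $21,677.50
Success fee: 20% of $211,000 = $42,200.00
Total: $21,677.50 + $42,200.00 = $63,877.50

$63,877.50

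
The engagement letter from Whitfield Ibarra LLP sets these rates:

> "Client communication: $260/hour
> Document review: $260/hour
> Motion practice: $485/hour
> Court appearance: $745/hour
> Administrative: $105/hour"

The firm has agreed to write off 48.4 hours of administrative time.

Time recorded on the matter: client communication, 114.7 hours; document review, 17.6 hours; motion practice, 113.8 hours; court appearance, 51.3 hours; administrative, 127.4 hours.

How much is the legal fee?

$136,104.50

Client communication: 114.7 × $260 = $29,822.00
Document review: 17.6 × $260 = $4,576.00
Motion practice: 113.8 × $485 = $55,193.00
Court appearance: 51.3 × $745 = $38,218.50
Administrative: 127.4 × $105 = $13,377.00
Subtotal: $141,186.50
Write-off: 48.4 × $105 = $5,082.00
Total: $141,186.50 − $5,082.00 = $136,104.50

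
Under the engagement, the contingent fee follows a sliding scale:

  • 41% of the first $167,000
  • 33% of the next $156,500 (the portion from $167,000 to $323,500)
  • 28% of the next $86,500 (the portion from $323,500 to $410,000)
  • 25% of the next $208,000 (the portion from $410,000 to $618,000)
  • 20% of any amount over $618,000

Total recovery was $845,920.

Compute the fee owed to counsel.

First $167,000 at 41% = $68,470.00
Next $156,500 at 33% = $51,645.00
Next $86,500 at 28% = $24,220.00
Next $208,000 at 25% = $52,000.00
Remaining $227,920 at 20% = $45,584.00
Fee: $68,470.00 + $51,645.00 + $24,220.00 + $52,000.00 + $45,584.00 = $241,919.00

$241,919.00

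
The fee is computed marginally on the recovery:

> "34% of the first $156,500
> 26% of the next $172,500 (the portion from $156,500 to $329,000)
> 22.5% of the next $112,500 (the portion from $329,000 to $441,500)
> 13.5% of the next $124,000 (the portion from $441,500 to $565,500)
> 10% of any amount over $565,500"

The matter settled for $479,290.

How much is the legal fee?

$128,474.15

First $156,500 at 34% = $53,210.00
Next $172,500 at 26% = $44,850.00
Next $112,500 at 22.5% = $25,312.50
Remaining $37,790 at 13.5% = $5,101.65
Fee: $53,210.00 + $44,850.00 + $25,312.50 + $5,101.65 = $128,474.15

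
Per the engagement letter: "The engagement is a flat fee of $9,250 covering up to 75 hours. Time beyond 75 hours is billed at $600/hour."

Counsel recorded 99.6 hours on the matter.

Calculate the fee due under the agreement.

$24,010.00

Flat fee: $9,250.00
Excess hours: 99.6 − 75 = 24.6
Overrun: 24.6 × $600 = $14,760.00
Total: $9,250.00 + $14,760.00 = $24,010.00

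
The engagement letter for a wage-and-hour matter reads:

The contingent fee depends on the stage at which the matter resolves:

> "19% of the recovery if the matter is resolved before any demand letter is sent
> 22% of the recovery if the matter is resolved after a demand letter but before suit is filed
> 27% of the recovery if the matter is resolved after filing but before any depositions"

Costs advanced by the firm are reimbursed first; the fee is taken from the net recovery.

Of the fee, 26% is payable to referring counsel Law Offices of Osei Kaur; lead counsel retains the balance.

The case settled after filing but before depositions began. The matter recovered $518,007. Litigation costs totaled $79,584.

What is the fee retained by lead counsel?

$87,596.92

Fee base (net of costs): $518,007 − $79,584 = $438,423
The matter settled after filing but before depositions began, so the 27% rate applies.
$438,423 × 27% = $118,374.21
Referral share: 26% of $118,374.21 = $30,777.29; lead counsel retains $118,374.21 − $30,777.29 = $87,596.92.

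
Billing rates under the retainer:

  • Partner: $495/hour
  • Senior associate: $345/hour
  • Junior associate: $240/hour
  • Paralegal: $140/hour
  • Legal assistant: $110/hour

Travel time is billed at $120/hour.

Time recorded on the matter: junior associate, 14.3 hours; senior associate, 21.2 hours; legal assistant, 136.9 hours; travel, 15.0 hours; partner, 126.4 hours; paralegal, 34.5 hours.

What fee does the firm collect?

Partner: 126.4 × $495 = $62,568.00
Senior associate: 21.2 × $345 = $7,314.00
Junior associate: 14.3 × $240 = $3,432.00
Paralegal: 34.5 × $140 = $4,830.00
Legal assistant: 136.9 × $110 = $15,059.00
Subtotal: $62,568.00 + $7,314.00 + $3,432.00 + $4,830.00 + $15,059.00 = $93,203.00
Travel: 15.0 × $120 = $1,800.00
Total: $93,203.00 + $1,800.00 = $95,003.00

$95,003.00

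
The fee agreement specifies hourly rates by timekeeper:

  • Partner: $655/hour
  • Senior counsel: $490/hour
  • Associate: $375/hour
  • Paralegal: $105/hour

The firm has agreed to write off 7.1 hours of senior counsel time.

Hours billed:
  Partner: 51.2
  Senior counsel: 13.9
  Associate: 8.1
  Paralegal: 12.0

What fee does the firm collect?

Partner: 51.2 × $655 = $33,536.00
Senior counsel: 13.9 × $490 = $6,811.00
Associate: 8.1 × $375 = $3,037.50
Paralegal: 12.0 × $105 = $1,260.00
Subtotal: $44,644.50
Write-off: 7.1 × $490 = $3,479.00
Total: $44,644.50 − $3,479.00 = $41,165.50

$41,165.50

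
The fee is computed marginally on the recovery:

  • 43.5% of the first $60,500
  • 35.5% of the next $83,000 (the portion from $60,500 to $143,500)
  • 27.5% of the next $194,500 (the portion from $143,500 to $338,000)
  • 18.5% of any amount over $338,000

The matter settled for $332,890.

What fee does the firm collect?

$107,864.75

First $60,500 at 43.5% = $26,317.50
Next $83,000 at 35.5% = $29,465.00
Remaining $189,390 at 27.5% = $52,082.25
Fee: $26,317.50 + $29,465.00 + $52,082.25 = $107,864.75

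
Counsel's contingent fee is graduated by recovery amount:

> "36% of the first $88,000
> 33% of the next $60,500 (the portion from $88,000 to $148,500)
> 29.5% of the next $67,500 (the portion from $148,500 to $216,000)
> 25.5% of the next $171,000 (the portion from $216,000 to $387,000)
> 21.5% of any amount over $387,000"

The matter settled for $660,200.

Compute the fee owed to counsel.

$173,900.50

First $88,000 at 36% = $31,680.00
Next $60,500 at 33% = $19,965.00
Next $67,500 at 29.5% = $19,912.50
Next $171,000 at 25.5% = $43,605.00
Remaining $273,200 at 21.5% = $58,738.00
Fee: $31,680.00 + $19,965.00 + $19,912.50 + $43,605.00 + $58,738.00 = $173,900.50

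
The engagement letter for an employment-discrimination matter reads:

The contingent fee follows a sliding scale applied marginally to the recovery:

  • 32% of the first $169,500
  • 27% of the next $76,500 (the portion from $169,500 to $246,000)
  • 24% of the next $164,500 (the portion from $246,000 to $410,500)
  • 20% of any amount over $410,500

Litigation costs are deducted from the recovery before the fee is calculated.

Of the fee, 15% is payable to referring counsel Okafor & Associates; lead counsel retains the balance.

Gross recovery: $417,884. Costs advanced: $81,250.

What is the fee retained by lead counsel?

$82,150.09

Fee base (net of costs): $417,884 − $81,250 = $336,634
First $169,500 at 32% = $54,240.00
Next $76,500 at 27% = $20,655.00
Remaining $90,634 at 24% = $21,752.16
Fee: $54,240.00 + $20,655.00 + $21,752.16 = $96,647.16
Referral share: 15% of $96,647.16 = $14,497.07; lead counsel retains $96,647.16 − $14,497.07 = $82,150.09.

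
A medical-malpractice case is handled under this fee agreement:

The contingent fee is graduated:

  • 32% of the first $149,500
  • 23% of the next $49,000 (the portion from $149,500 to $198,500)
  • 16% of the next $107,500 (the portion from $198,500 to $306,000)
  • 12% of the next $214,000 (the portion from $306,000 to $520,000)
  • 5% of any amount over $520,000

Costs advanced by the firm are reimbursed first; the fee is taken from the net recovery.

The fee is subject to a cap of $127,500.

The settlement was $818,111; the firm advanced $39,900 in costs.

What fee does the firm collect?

Fee base (net of costs): $818,111 − $39,900 = $778,211
First $149,500 at 32% = $47,840.00
Next $49,000 at 23% = $11,270.00
Next $107,500 at 16% = $17,200.00
Next $214,000 at 12% = $25,680.00
Remaining $258,211 at 5% = $12,910.55
Fee: $47,840.00 + $11,270.00 + $17,200.00 + $25,680.00 + $12,910.55 = $114,900.55
$114,900.55 is under the $127,500 cap.

$114,900.55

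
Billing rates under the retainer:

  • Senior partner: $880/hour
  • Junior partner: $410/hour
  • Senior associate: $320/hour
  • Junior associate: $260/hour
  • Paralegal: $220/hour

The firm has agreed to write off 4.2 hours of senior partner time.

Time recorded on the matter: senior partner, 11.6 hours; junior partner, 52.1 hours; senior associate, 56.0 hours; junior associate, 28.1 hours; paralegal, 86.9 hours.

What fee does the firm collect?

$72,217.00

Senior partner: 11.6 × $880 = $10,208.00
Junior partner: 52.1 × $410 = $21,361.00
Senior associate: 56.0 × $320 = $17,920.00
Junior associate: 28.1 × $260 = $7,306.00
Paralegal: 86.9 × $220 = $19,118.00
Subtotal: $75,913.00
Write-off: 4.2 × $880 = $3,696.00
Total: $75,913.00 − $3,696.00 = $72,217.00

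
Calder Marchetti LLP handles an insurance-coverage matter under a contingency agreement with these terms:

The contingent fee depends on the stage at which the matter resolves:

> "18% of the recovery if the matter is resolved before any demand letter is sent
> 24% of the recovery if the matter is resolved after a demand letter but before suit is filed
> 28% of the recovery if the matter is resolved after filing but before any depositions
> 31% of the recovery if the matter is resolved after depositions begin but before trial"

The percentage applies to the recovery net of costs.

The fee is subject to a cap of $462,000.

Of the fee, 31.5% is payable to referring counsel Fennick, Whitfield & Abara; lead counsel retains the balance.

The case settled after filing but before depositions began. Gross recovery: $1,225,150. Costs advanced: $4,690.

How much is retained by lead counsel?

Fee base (net of costs): $1,225,150 − $4,690 = $1,220,460
The matter settled after filing but before depositions began, so the 28% rate applies.
$1,220,460 × 28% = $341,728.80
$341,728.80 is under the $462,000 cap.
Referral share: 31.5% of $341,728.80 = $107,644.57; lead counsel retains $341,728.80 − $107,644.57 = $234,084.23.

$234,084.23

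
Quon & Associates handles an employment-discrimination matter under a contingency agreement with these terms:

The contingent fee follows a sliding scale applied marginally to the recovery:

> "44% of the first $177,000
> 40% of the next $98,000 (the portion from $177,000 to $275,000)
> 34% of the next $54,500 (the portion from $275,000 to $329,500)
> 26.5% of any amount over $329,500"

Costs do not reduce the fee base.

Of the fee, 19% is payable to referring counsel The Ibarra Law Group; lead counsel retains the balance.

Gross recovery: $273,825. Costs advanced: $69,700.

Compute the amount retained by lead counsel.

$94,454.10

Fee base is the gross recovery, $273,825; costs are reimbursed separately.
First $177,000 at 44% = $77,880.00
Remaining $96,825 at 40% = $38,730.00
Fee: $77,880.00 + $38,730.00 = $116,610.00
Referral share: 19% of $116,610.00 = $22,155.90; lead counsel retains $116,610.00 − $22,155.90 = $94,454.10.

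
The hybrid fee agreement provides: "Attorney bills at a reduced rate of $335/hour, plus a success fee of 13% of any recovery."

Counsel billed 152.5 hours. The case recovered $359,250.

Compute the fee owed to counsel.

Hourly: 152.5 × $335 = $51,087.50
Success fee: 13% of $359,250 = $46,702.50
Total: $51,087.50 + $46,702.50 = $97,790.00

$97,790.00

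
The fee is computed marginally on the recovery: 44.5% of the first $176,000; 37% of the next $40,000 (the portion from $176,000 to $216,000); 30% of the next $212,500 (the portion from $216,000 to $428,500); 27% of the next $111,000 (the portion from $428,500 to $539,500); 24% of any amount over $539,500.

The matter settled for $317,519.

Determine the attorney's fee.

First $176,000 at 44.5% = $78,320.00
Next $40,000 at 37% = $14,800.00
Remaining $101,519 at 30% = $30,455.70
Fee: $78,320.00 + $14,800.00 + $30,455.70 = $123,575.70

$123,575.70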